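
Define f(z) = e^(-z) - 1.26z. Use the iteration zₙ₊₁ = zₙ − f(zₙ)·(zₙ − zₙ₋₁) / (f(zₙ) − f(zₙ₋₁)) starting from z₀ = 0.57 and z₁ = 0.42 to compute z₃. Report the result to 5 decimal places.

f(0.57) = -0.1526746, f(0.42) = 0.1278468
z₂ = 0.4200000 − 0.1278468·(0.4200000 − 0.5700000) / (0.1278468 − (-0.1526746)) = 0.4200000 − (-0.0191770)/(0.2805214) = 0.4883621
f(0.4883621) = -0.0017056
z₃ = 0.4883621 − (-0.0017056)·(0.4883621 − 0.4200000) / (-0.0017056 − 0.1278468) = 0.4883621 − (-0.0001166)/(-0.1295524) = 0.4874621

0.48746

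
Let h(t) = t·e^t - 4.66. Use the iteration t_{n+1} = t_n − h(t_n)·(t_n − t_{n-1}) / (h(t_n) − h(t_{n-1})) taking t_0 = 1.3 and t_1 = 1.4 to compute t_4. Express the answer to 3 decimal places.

h(1.3) = 0.11009, h(1.4) = 1.01728
t_2 = 1.40000 − 1.01728·(1.40000 − 1.30000) / (1.01728 − 0.11009) = 1.40000 − (0.10173)/(0.90719) = 1.28787
h(1.28787) = 0.00856
t_3 = 1.28787 − 0.00856·(1.28787 − 1.40000) / (0.00856 − 1.01728) = 1.28787 − (-0.00096)/(-1.00872) = 1.28691
h(1.28691) = 0.00067
t_4 = 1.28691 − 0.00067·(1.28691 − 1.28787) / (0.00067 − 0.00856) = 1.28691 − (0.00000)/(-0.00789) = 1.28683

1.287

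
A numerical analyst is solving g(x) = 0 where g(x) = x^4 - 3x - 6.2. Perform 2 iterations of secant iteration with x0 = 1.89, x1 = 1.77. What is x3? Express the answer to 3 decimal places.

1.852

g(1.89) = 0.88990, g(1.77) = -1.69494
x2 = 1.77000 − (-1.69494)·(1.77000 − 1.89000) / (-1.69494 − 0.88990) = 1.77000 − (0.20339)/(-2.58484) = 1.84869
g(1.84869) = -0.06578
x3 = 1.84869 − (-0.06578)·(1.84869 − 1.77000) / (-0.06578 − (-1.69494)) = 1.84869 − (-0.00518)/(1.62916) = 1.85186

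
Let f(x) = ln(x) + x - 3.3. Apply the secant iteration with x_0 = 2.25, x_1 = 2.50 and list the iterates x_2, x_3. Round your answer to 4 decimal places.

2.4182, 2.4173

f(2.25) = -0.239070, f(2.50) = 0.116291
x_2 = 2.500000 − 0.116291·(2.500000 − 2.250000) / (0.116291 − (-0.239070)) = 2.500000 − (0.029073)/(0.355361) = 2.418188
f(2.418188) = 0.001207
x_3 = 2.418188 − 0.001207·(2.418188 − 2.500000) / (0.001207 − 0.116291) = 2.418188 − (-0.000099)/(-0.115084) = 2.417330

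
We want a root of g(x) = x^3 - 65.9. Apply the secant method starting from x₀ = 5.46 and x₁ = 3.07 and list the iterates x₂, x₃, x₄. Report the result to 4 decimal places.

g(5.46) = 96.871336, g(3.07) = -36.965557
x₂ = 3.070000 − (-36.965557)·(3.070000 − 5.460000) / (-36.965557 − 96.871336) = 3.070000 − (88.347681)/(-133.836893) = 3.730115
g(3.730115) = -14.000101
x₃ = 3.730115 − (-14.000101)·(3.730115 − 3.070000) / (-14.000101 − (-36.965557)) = 3.730115 − (-9.241671)/(22.965456) = 4.132531
g(4.132531) = 4.674576
x₄ = 4.132531 − 4.674576·(4.132531 − 3.730115) / (4.674576 − (-14.000101)) = 4.132531 − (1.881125)/(18.674677) = 4.031799

3.7301, 4.1325, 4.0318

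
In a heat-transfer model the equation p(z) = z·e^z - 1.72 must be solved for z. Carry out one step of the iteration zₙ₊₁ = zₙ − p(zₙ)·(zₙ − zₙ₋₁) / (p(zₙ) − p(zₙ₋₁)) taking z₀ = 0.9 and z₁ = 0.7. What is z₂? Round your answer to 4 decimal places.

p(0.9) = 0.493643, p(0.7) = -0.310373
z₂ = 0.700000 − (-0.310373)·(0.700000 − 0.900000) / (-0.310373 − 0.493643) = 0.700000 − (0.062075)/(-0.804016) = 0.777206

0.7772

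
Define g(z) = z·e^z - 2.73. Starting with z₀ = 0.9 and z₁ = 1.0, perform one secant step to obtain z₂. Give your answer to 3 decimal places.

g(0.9) = -0.51636, g(1.0) = -0.01172
z₂ = 1.00000 − (-0.01172)·(1.00000 − 0.90000) / (-0.01172 − (-0.51636)) = 1.00000 − (-0.00117)/(0.50464) = 1.00232

1.002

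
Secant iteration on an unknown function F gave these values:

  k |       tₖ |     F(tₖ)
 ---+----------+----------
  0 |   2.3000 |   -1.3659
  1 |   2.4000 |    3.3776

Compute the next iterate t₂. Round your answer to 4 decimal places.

t₂ = 2.4000 − 3.3776·(2.4000 − 2.3000) / (3.3776 − (-1.3659))
   = 2.4000 − (0.337760)/(4.743500) = 2.328795

2.3288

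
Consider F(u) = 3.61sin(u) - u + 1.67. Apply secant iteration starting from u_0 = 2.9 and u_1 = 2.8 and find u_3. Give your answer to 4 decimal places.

2.8180

F(2.9) = -0.366310, F(2.8) = 0.079307
u_2 = 2.800000 − 0.079307·(2.800000 − 2.900000) / (0.079307 − (-0.366310)) = 2.800000 − (-0.007931)/(0.445617) = 2.817797
F(2.817797) = 0.000786
u_3 = 2.817797 − 0.000786·(2.817797 − 2.800000) / (0.000786 − 0.079307) = 2.817797 − (0.000014)/(-0.078521) = 2.817975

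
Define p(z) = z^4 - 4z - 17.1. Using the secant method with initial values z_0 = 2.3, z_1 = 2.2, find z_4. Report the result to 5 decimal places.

p(2.3) = 1.6841000, p(2.2) = -2.4744000
z_2 = 2.2000000 − (-2.4744000)·(2.2000000 − 2.3000000) / (-2.4744000 − 1.6841000) = 2.2000000 − (0.2474400)/(-4.1585000) = 2.2595022
p(2.2595022) = -0.0734072
z_3 = 2.2595022 − (-0.0734072)·(2.2595022 − 2.2000000) / (-0.0734072 − (-2.4744000)) = 2.2595022 − (-0.0043679)/(2.4009928) = 2.2613214
p(2.2613214) = 0.0033594
z_4 = 2.2613214 − 0.0033594·(2.2613214 − 2.2595022) / (0.0033594 − (-0.0734072)) = 2.2613214 − (0.0000061)/(0.0767666) = 2.2612418

2.26124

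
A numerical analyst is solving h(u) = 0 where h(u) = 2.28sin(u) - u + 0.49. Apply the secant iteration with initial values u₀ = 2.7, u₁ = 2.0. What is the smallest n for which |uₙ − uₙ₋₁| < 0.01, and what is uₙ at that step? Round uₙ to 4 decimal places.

h(2.7) = -1.235574, h(2.0) = 0.563198
u₂ = 2.000000 − 0.563198·(-0.700000)/(1.798772) = 2.219171;  |Δ| = 0.219171
h(2.219171) = 0.088140
u₃ = 2.219171 − 0.088140·(0.219171)/(-0.475058) = 2.259835;  |Δ| = 0.040664
h(2.259835) = -0.010000
u₄ = 2.259835 − (-0.010000)·(0.040664)/(-0.098140) = 2.255692;  |Δ| = 0.004143
|u₄ − u₃| = 0.004143 < 0.01

n = 4, uₙ = 2.2557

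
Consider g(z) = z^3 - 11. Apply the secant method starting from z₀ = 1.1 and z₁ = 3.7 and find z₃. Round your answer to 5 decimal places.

1.91680

g(1.1) = -9.6690000, g(3.7) = 39.6530000
z₂ = 3.7000000 − 39.6530000·(3.7000000 − 1.1000000) / (39.6530000 − (-9.6690000)) = 3.7000000 − (103.0978000)/(49.3220000) = 1.6096995
g(1.6096995) = -6.8290551
z₃ = 1.6096995 − (-6.8290551)·(1.6096995 − 3.7000000) / (-6.8290551 − 39.6530000) = 1.6096995 − (14.2747772)/(-46.4820551) = 1.9168025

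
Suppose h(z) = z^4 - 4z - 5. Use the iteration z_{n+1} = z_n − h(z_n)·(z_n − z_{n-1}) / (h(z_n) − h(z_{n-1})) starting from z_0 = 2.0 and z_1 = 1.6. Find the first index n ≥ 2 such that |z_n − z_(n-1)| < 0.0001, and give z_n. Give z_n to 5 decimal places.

h(2.0) = 3.0000000, h(1.6) = -4.8464000
z_2 = 1.6000000 − (-4.8464000)·(-0.4000000)/(-7.8464000) = 1.8470636;  |Δ| = 0.2470636
h(1.8470636) = -0.7489396
z_3 = 1.8470636 − (-0.7489396)·(0.2470636)/(4.0974604) = 1.8922223;  |Δ| = 0.0451586
h(1.8922223) = 0.2511275
z_4 = 1.8922223 − 0.2511275·(0.0451586)/(1.0000671) = 1.8808824;  |Δ| = 0.0113398
h(1.8808824) = -0.0080758
z_5 = 1.8808824 − (-0.0080758)·(-0.0113398)/(-0.2592033) = 1.8812357;  |Δ| = 0.0003533
h(1.8812357) = -0.0000827
z_6 = 1.8812357 − (-0.0000827)·(0.0003533)/(0.0079930) = 1.8812394;  |Δ| = 0.0000037
|z_6 − z_5| = 0.0000037 < 0.0001

n = 6, z_n = 1.88124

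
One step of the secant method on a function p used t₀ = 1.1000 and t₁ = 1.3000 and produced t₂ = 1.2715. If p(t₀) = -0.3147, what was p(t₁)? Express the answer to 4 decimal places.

The secant line through (1.1000, -0.3147) and (1.3000, p(t₁)) crosses zero at t₂ = 1.2715.
So (1.1000, -0.3147), (1.3000, p(t₁)), (1.2715, 0) are collinear:
p(t₁) = -0.3147 · (1.3000 − 1.2715) / (1.1000 − 1.2715) = -0.3147 · (0.028500)/(-0.171500) = 0.052297

0.0523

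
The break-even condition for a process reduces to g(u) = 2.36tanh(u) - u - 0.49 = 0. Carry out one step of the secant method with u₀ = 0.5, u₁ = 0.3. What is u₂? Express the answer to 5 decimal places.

g(0.5) = 0.1005965, g(0.3) = -0.1025022
u₂ = 0.3000000 − (-0.1025022)·(0.3000000 − 0.5000000) / (-0.1025022 − 0.1005965) = 0.3000000 − (0.0205004)/(-0.2030987) = 0.4009383

0.40094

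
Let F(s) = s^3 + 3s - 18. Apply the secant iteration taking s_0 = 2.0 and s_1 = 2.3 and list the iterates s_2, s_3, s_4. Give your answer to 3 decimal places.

2.237, 2.242, 2.242

F(2.0) = -4.00000, F(2.3) = 1.06700
s_2 = 2.30000 − 1.06700·(2.30000 − 2.00000) / (1.06700 − (-4.00000)) = 2.30000 − (0.32010)/(5.06700) = 2.23683
F(2.23683) = -0.09780
s_3 = 2.23683 − (-0.09780)·(2.23683 − 2.30000) / (-0.09780 − 1.06700) = 2.23683 − (0.00618)/(-1.16480) = 2.24213
F(2.24213) = -0.00208
s_4 = 2.24213 − (-0.00208)·(2.24213 − 2.23683) / (-0.00208 − (-0.09780)) = 2.24213 − (-0.00001)/(0.09572) = 2.24225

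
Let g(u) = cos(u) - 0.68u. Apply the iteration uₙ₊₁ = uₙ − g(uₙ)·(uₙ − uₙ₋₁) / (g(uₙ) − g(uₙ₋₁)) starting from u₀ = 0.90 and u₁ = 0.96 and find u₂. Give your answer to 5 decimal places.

g(0.90) = 0.0096100, g(0.96) = -0.0792800
u₂ = 0.9600000 − (-0.0792800)·(0.9600000 − 0.9000000) / (-0.0792800 − 0.0096100) = 0.9600000 − (-0.0047568)/(-0.0888900) = 0.9064866

0.90649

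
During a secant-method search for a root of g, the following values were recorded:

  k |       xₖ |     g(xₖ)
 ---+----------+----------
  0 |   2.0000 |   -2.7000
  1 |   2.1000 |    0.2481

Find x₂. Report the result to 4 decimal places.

x₂ = 2.1000 − 0.2481·(2.1000 − 2.0000) / (0.2481 − (-2.7000))
   = 2.1000 − (0.024810)/(2.948100) = 2.091584

2.0916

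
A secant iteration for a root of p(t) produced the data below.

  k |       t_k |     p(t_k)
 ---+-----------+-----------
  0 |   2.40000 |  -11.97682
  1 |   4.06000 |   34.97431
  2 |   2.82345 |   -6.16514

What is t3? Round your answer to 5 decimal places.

3.00876

t3 = 2.82345 − (-6.16514)·(2.82345 − 4.06000) / (-6.16514 − 34.97431)
   = 2.82345 − (7.6235039)/(-41.1394500) = 3.0087588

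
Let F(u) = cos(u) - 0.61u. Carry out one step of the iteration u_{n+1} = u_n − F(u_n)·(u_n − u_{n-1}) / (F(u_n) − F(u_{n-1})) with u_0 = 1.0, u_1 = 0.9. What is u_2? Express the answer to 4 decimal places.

F(1.0) = -0.069698, F(0.9) = 0.072610
u_2 = 0.900000 − 0.072610·(0.900000 − 1.000000) / (0.072610 − (-0.069698)) = 0.900000 − (-0.007261)/(0.142308) = 0.951023

0.9510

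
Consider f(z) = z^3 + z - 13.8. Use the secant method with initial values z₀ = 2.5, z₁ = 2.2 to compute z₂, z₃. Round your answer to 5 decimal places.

2.25412, 2.25995

f(2.5) = 4.3250000, f(2.2) = -0.9520000
z₂ = 2.2000000 − (-0.9520000)·(2.2000000 − 2.5000000) / (-0.9520000 − 4.3250000) = 2.2000000 − (0.2856000)/(-5.2770000) = 2.2541217
f(2.2541217) = -0.0925409
z₃ = 2.2541217 − (-0.0925409)·(2.2541217 − 2.2000000) / (-0.0925409 − (-0.9520000)) = 2.2541217 − (-0.0050085)/(0.8594591) = 2.2599491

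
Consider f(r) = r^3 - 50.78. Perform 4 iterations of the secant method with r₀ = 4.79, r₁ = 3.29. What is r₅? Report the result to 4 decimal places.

3.7031

f(4.79) = 59.122239, f(3.29) = -15.168711
r₂ = 3.290000 − (-15.168711)·(3.290000 − 4.790000) / (-15.168711 − 59.122239) = 3.290000 − (22.753067)/(-74.290950) = 3.596270
f(3.596270) = -4.268884
r₃ = 3.596270 − (-4.268884)·(3.596270 − 3.290000) / (-4.268884 − (-15.168711)) = 3.596270 − (-1.307430)/(10.899827) = 3.716219
f(3.716219) = 0.542050
r₄ = 3.716219 − 0.542050·(3.716219 − 3.596270) / (0.542050 − (-4.268884)) = 3.716219 − (0.065019)/(4.810935) = 3.702705
f(3.702705) = -0.015845
r₅ = 3.702705 − (-0.015845)·(3.702705 − 3.716219) / (-0.015845 − 0.542050) = 3.702705 − (0.000214)/(-0.557895) = 3.703088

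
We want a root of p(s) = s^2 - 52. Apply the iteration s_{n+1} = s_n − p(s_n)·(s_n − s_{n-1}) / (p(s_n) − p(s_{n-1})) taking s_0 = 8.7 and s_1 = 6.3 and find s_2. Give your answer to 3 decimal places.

7.121

p(8.7) = 23.69000, p(6.3) = -12.31000
s_2 = 6.30000 − (-12.31000)·(6.30000 − 8.70000) / (-12.31000 − 23.69000) = 6.30000 − (29.54400)/(-36.00000) = 7.12067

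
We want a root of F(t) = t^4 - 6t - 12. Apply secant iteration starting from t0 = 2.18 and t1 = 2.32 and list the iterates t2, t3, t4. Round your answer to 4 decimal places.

F(2.18) = -2.494694, F(2.32) = 3.050230
t2 = 2.320000 − 3.050230·(2.320000 − 2.180000) / (3.050230 − (-2.494694)) = 2.320000 − (0.427032)/(5.544924) = 2.242987
F(2.242987) = -0.147061
t3 = 2.242987 − (-0.147061)·(2.242987 − 2.320000) / (-0.147061 − 3.050230) = 2.242987 − (0.011326)/(-3.197291) = 2.246529
F(2.246529) = -0.008046
t4 = 2.246529 − (-0.008046)·(2.246529 − 2.242987) / (-0.008046 − (-0.147061)) = 2.246529 − (-0.000029)/(0.139016) = 2.246734

2.2430, 2.2465, 2.2467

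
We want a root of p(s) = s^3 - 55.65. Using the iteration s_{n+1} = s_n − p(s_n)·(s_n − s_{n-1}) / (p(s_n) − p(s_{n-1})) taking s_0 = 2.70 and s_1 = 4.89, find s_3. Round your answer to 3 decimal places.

3.742

p(2.70) = -35.96700, p(4.89) = 61.28017
s_2 = 4.89000 − 61.28017·(4.89000 − 2.70000) / (61.28017 − (-35.96700)) = 4.89000 − (134.20357)/(97.24717) = 3.50997
p(3.50997) = -12.40739
s_3 = 3.50997 − (-12.40739)·(3.50997 − 4.89000) / (-12.40739 − 61.28017) = 3.50997 − (17.12251)/(-73.68756) = 3.74234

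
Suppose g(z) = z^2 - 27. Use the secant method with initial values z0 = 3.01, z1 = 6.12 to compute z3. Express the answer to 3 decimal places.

5.178

g(3.01) = -17.93990, g(6.12) = 10.45440
z2 = 6.12000 − 10.45440·(6.12000 − 3.01000) / (10.45440 − (-17.93990)) = 6.12000 − (32.51318)/(28.39430) = 4.97494
g(4.97494) = -2.24997
z3 = 4.97494 − (-2.24997)·(4.97494 − 6.12000) / (-2.24997 − 10.45440) = 4.97494 − (2.57636)/(-12.70437) = 5.17773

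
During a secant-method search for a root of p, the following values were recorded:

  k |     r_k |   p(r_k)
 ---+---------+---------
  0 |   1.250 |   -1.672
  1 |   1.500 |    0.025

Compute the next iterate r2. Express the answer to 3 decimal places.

r2 = 1.500 − 0.025·(1.500 − 1.250) / (0.025 − (-1.672))
   = 1.500 − (0.00625)/(1.69700) = 1.49632

1.496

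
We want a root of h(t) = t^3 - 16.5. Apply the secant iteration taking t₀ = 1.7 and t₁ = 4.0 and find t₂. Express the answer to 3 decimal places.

2.151

h(1.7) = -11.58700, h(4.0) = 47.50000
t₂ = 4.00000 − 47.50000·(4.00000 − 1.70000) / (47.50000 − (-11.58700)) = 4.00000 − (109.25000)/(59.08700) = 2.15103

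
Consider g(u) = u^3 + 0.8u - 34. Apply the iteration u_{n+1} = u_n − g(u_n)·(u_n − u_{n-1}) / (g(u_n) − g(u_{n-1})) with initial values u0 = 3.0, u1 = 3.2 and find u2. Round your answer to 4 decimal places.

g(3.0) = -4.600000, g(3.2) = 1.328000
u2 = 3.200000 − 1.328000·(3.200000 − 3.000000) / (1.328000 − (-4.600000)) = 3.200000 − (0.265600)/(5.928000) = 3.155196

3.1552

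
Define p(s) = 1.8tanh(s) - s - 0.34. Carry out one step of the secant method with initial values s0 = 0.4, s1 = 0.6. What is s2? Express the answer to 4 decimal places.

p(0.4) = -0.056092, p(0.6) = 0.026689
s2 = 0.600000 − 0.026689·(0.600000 − 0.400000) / (0.026689 − (-0.056092)) = 0.600000 − (0.005338)/(0.082781) = 0.535519

0.5355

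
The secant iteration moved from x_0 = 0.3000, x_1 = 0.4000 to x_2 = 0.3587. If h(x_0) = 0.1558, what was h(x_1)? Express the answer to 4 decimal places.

The secant line through (0.3000, 0.1558) and (0.4000, h(x_1)) crosses zero at x_2 = 0.3587.
So (0.3000, 0.1558), (0.4000, h(x_1)), (0.3587, 0) are collinear:
h(x_1) = 0.1558 · (0.4000 − 0.3587) / (0.3000 − 0.3587) = 0.1558 · (0.041300)/(-0.058700) = -0.109617

-0.1096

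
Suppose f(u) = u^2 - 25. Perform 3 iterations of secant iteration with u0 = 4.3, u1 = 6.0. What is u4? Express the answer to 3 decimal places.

5.000

f(4.3) = -6.51000, f(6.0) = 11.00000
u2 = 6.00000 − 11.00000·(6.00000 − 4.30000) / (11.00000 − (-6.51000)) = 6.00000 − (18.70000)/(17.51000) = 4.93204
f(4.93204) = -0.67499
u3 = 4.93204 − (-0.67499)·(4.93204 − 6.00000) / (-0.67499 − 11.00000) = 4.93204 − (0.72087)/(-11.67499) = 4.99378
f(4.99378) = -0.06213
u4 = 4.99378 − (-0.06213)·(4.99378 − 4.93204) / (-0.06213 − (-0.67499)) = 4.99378 − (-0.00384)/(0.61286) = 5.00004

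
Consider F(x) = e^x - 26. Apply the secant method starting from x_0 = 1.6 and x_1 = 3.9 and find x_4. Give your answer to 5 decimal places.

F(1.6) = -21.0469676, F(3.9) = 23.4024491
x_2 = 3.9000000 − 23.4024491·(3.9000000 − 1.6000000) / (23.4024491 − (-21.0469676)) = 3.9000000 − (53.8256329)/(44.4494167) = 2.6890587
F(2.6890587) = -11.2821840
x_3 = 2.6890587 − (-11.2821840)·(2.6890587 − 3.9000000) / (-11.2821840 − 23.4024491) = 2.6890587 − (13.6620622)/(-34.6846331) = 3.0829525
F(3.0829525) = -4.1772601
x_4 = 3.0829525 − (-4.1772601)·(3.0829525 − 2.6890587) / (-4.1772601 − (-11.2821840)) = 3.0829525 − (-1.6453969)/(7.1049239) = 3.3145380

3.31454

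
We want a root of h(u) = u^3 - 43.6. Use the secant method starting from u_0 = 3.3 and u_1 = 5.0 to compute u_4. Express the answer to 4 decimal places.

h(3.3) = -7.663000, h(5.0) = 81.400000
u_2 = 5.000000 − 81.400000·(5.000000 − 3.300000) / (81.400000 − (-7.663000)) = 5.000000 − (138.380000)/(89.063000) = 3.446268
h(3.446268) = -2.669478
u_3 = 3.446268 − (-2.669478)·(3.446268 − 5.000000) / (-2.669478 − 81.400000) = 3.446268 − (4.147652)/(-84.069478) = 3.495604
h(3.495604) = -0.886336
u_4 = 3.495604 − (-0.886336)·(3.495604 − 3.446268) / (-0.886336 − (-2.669478)) = 3.495604 − (-0.043728)/(1.783142) = 3.520128

3.5201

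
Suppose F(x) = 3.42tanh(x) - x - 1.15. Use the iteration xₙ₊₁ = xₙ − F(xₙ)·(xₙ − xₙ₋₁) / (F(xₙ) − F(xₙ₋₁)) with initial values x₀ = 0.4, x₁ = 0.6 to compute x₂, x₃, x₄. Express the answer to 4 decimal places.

F(0.4) = -0.250575, F(0.6) = 0.086710
x₂ = 0.600000 − 0.086710·(0.600000 − 0.400000) / (0.086710 − (-0.250575)) = 0.600000 − (0.017342)/(0.337284) = 0.548584
F(0.548584) = 0.009563
x₃ = 0.548584 − 0.009563·(0.548584 − 0.600000) / (0.009563 − 0.086710) = 0.548584 − (-0.000492)/(-0.077147) = 0.542211
F(0.542211) = -0.000475
x₄ = 0.542211 − (-0.000475)·(0.542211 − 0.548584) / (-0.000475 − 0.009563) = 0.542211 − (0.000003)/(-0.010038) = 0.542512

0.5486, 0.5422, 0.5425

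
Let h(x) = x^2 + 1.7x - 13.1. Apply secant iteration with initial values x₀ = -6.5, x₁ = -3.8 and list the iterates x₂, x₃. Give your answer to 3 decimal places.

h(-6.5) = 18.10000, h(-3.8) = -5.12000
x₂ = -3.80000 − (-5.12000)·(-3.80000 − (-6.50000)) / (-5.12000 − 18.10000) = -3.80000 − (-13.82400)/(-23.22000) = -4.39535
h(-4.39535) = -1.25300
x₃ = -4.39535 − (-1.25300)·(-4.39535 − (-3.80000)) / (-1.25300 − (-5.12000)) = -4.39535 − (0.74597)/(3.86700) = -4.58826

-4.395, -4.588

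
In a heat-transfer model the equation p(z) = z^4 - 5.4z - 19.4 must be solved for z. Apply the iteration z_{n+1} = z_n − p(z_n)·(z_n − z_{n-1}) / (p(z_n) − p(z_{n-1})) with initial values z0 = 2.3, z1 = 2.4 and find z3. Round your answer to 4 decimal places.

p(2.3) = -3.835900, p(2.4) = 0.817600
z2 = 2.400000 − 0.817600·(2.400000 − 2.300000) / (0.817600 − (-3.835900)) = 2.400000 − (0.081760)/(4.653500) = 2.382430
p(2.382430) = -0.048435
z3 = 2.382430 − (-0.048435)·(2.382430 − 2.400000) / (-0.048435 − 0.817600) = 2.382430 − (0.000851)/(-0.866035) = 2.383413

2.3834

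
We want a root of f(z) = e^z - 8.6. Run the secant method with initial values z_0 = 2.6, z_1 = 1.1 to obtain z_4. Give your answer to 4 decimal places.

2.1313

f(2.6) = 4.863738, f(1.1) = -5.595834
z_2 = 1.100000 − (-5.595834)·(1.100000 − 2.600000) / (-5.595834 − 4.863738) = 1.100000 − (8.393751)/(-10.459572) = 1.902495
f(1.902495) = -1.897406
z_3 = 1.902495 − (-1.897406)·(1.902495 − 1.100000) / (-1.897406 − (-5.595834)) = 1.902495 − (-1.522658)/(3.698428) = 2.314199
f(2.314199) = 1.516813
z_4 = 2.314199 − 1.516813·(2.314199 − 1.902495) / (1.516813 − (-1.897406)) = 2.314199 − (0.624478)/(3.414219) = 2.131294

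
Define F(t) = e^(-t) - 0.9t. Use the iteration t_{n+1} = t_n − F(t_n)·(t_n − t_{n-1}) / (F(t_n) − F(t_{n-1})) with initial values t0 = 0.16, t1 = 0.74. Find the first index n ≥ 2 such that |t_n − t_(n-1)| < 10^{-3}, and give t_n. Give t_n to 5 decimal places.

F(0.16) = 0.7081438, F(0.74) = -0.1888861
t2 = 0.7400000 − (-0.1888861)·(0.5800000)/(-0.8970299) = 0.6178704;  |Δ| = 0.1221296
F(0.6178704) = -0.0169920
t3 = 0.6178704 − (-0.0169920)·(-0.1221296)/(0.1718940) = 0.6057976;  |Δ| = 0.0120727
F(0.6057976) = 0.0004212
t4 = 0.6057976 − 0.0004212·(-0.0120727)/(0.0174132) = 0.6060896;  |Δ| = 0.0002920
|t4 − t3| = 0.0002920 < 10^{-3}

n = 4, t_n = 0.60609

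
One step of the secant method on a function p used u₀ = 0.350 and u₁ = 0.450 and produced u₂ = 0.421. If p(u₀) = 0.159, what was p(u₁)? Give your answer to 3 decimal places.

The secant line through (0.350, 0.159) and (0.450, p(u₁)) crosses zero at u₂ = 0.421.
So (0.350, 0.159), (0.450, p(u₁)), (0.421, 0) are collinear:
p(u₁) = 0.159 · (0.450 − 0.421) / (0.350 − 0.421) = 0.159 · (0.02900)/(-0.07100) = -0.06494

-0.065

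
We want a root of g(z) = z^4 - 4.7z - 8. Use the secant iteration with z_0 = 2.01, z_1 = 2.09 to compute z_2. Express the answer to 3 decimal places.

g(2.01) = -1.12459, g(2.09) = 1.25730
z_2 = 2.09000 − 1.25730·(2.09000 − 2.01000) / (1.25730 − (-1.12459)) = 2.09000 − (0.10058)/(2.38189) = 2.04777

2.048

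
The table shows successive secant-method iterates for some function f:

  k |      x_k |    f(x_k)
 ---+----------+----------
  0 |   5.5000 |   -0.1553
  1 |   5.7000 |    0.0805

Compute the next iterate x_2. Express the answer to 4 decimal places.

x_2 = 5.7000 − 0.0805·(5.7000 − 5.5000) / (0.0805 − (-0.1553))
   = 5.7000 − (0.016100)/(0.235800) = 5.631722

5.6317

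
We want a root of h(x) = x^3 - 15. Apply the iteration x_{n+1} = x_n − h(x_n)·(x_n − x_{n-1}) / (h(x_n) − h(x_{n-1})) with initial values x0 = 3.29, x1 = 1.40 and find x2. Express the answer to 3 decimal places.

2.105

h(3.29) = 20.61129, h(1.40) = -12.25600
x2 = 1.40000 − (-12.25600)·(1.40000 − 3.29000) / (-12.25600 − 20.61129) = 1.40000 − (23.16384)/(-32.86729) = 2.10477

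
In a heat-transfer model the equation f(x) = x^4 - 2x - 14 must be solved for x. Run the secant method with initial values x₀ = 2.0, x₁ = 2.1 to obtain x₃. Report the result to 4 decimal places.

2.0633

f(2.0) = -2.000000, f(2.1) = 1.248100
x₂ = 2.100000 − 1.248100·(2.100000 − 2.000000) / (1.248100 − (-2.000000)) = 2.100000 − (0.124810)/(3.248100) = 2.061574
f(2.061574) = -0.059890
x₃ = 2.061574 − (-0.059890)·(2.061574 − 2.100000) / (-0.059890 − 1.248100) = 2.061574 − (0.002301)/(-1.307990) = 2.063334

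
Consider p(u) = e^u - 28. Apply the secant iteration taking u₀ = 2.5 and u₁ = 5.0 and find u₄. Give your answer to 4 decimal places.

3.4414

p(2.5) = -15.817506, p(5.0) = 120.413159
u₂ = 5.000000 − 120.413159·(5.000000 − 2.500000) / (120.413159 − (-15.817506)) = 5.000000 − (301.032898)/(136.230665) = 2.790271
p(2.790271) = -11.714573
u₃ = 2.790271 − (-11.714573)·(2.790271 − 5.000000) / (-11.714573 − 120.413159) = 2.790271 − (25.886036)/(-132.127732) = 2.986187
p(2.986187) = -8.189989
u₄ = 2.986187 − (-8.189989)·(2.986187 − 2.790271) / (-8.189989 − (-11.714573)) = 2.986187 − (-1.604556)/(3.524584) = 3.441434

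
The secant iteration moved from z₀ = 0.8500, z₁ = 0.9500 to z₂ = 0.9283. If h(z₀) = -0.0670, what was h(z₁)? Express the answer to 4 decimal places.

The secant line through (0.8500, -0.0670) and (0.9500, h(z₁)) crosses zero at z₂ = 0.9283.
So (0.8500, -0.0670), (0.9500, h(z₁)), (0.9283, 0) are collinear:
h(z₁) = -0.0670 · (0.9500 − 0.9283) / (0.8500 − 0.9283) = -0.0670 · (0.021700)/(-0.078300) = 0.018568

0.0186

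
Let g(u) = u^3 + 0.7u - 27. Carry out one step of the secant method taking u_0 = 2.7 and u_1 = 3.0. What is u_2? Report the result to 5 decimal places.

2.91630

g(2.7) = -5.4270000, g(3.0) = 2.1000000
u_2 = 3.0000000 − 2.1000000·(3.0000000 − 2.7000000) / (2.1000000 − (-5.4270000)) = 3.0000000 − (0.6300000)/(7.5270000) = 2.9163013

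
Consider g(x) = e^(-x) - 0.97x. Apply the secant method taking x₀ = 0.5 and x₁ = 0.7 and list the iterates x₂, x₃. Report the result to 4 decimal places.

g(0.5) = 0.121531, g(0.7) = -0.182415
x₂ = 0.700000 − (-0.182415)·(0.700000 − 0.500000) / (-0.182415 − 0.121531) = 0.700000 − (-0.036483)/(-0.303945) = 0.579969
g(0.579969) = -0.002654
x₃ = 0.579969 − (-0.002654)·(0.579969 − 0.700000) / (-0.002654 − (-0.182415)) = 0.579969 − (0.000319)/(0.179761) = 0.578197

0.5800, 0.5782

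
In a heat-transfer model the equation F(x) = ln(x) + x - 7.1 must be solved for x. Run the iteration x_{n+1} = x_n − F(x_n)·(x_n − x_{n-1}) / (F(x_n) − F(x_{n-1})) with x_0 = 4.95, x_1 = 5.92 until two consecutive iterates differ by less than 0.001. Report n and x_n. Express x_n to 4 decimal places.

n = 4, x_n = 5.4115

F(4.95) = -0.550612, F(5.92) = 0.598336
x_2 = 5.920000 − 0.598336·(0.970000)/(1.148949) = 5.414854;  |Δ| = 0.505146
F(5.414854) = 0.004001
x_3 = 5.414854 − 0.004001·(-0.505146)/(-0.594336) = 5.411454;  |Δ| = 0.003400
F(5.411454) = -0.000028
x_4 = 5.411454 − (-0.000028)·(-0.003400)/(-0.004028) = 5.411478;  |Δ| = 0.000023
|x_4 − x_3| = 0.000023 < 0.001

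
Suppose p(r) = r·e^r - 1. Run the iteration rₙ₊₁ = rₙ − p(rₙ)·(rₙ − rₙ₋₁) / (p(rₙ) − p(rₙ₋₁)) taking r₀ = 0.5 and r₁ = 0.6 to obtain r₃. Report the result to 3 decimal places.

p(0.5) = -0.17564, p(0.6) = 0.09327
r₂ = 0.60000 − 0.09327·(0.60000 − 0.50000) / (0.09327 − (-0.17564)) = 0.60000 − (0.00933)/(0.26891) = 0.56532
p(0.56532) = -0.00504
r₃ = 0.56532 − (-0.00504)·(0.56532 − 0.60000) / (-0.00504 − 0.09327) = 0.56532 − (0.00017)/(-0.09832) = 0.56709

0.567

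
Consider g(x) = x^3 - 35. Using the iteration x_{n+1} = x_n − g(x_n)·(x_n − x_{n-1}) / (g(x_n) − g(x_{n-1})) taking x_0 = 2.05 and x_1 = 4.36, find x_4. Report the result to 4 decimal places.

g(2.05) = -26.384875, g(4.36) = 47.881856
x_2 = 4.360000 − 47.881856·(4.360000 − 2.050000) / (47.881856 − (-26.384875)) = 4.360000 − (110.607087)/(74.266731) = 2.870678
g(2.870678) = -11.343343
x_3 = 2.870678 − (-11.343343)·(2.870678 − 4.360000) / (-11.343343 − 47.881856) = 2.870678 − (16.893892)/(-59.225199) = 3.155926
g(3.155926) = -3.567384
x_4 = 3.155926 − (-3.567384)·(3.155926 − 2.870678) / (-3.567384 − (-11.343343)) = 3.155926 − (-1.017590)/(7.775959) = 3.286790

3.2868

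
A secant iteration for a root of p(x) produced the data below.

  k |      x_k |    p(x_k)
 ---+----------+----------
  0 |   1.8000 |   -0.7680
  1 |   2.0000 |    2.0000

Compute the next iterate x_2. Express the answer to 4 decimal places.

1.8555

x_2 = 2.0000 − 2.0000·(2.0000 − 1.8000) / (2.0000 − (-0.7680))
   = 2.0000 − (0.400000)/(2.768000) = 1.855491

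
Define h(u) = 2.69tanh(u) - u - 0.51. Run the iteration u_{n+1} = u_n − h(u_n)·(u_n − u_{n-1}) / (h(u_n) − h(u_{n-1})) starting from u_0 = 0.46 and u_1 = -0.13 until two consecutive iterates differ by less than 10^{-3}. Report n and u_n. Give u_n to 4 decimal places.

n = 5, u_n = 0.3182

h(0.46) = 0.186927, h(-0.13) = -0.727743
u_2 = -0.130000 − (-0.727743)·(-0.590000)/(-0.914670) = 0.339425;  |Δ| = 0.469425
h(0.339425) = 0.030108
u_3 = 0.339425 − 0.030108·(0.469425)/(0.757851) = 0.320776;  |Δ| = 0.018649
h(0.320776) = 0.003684
u_4 = 0.320776 − 0.003684·(-0.018649)/(-0.026424) = 0.318175;  |Δ| = 0.002600
h(0.318175) = -0.000042
u_5 = 0.318175 − (-0.000042)·(-0.002600)/(-0.003726) = 0.318205;  |Δ| = 0.000029
|u_5 − u_4| = 0.000029 < 10^{-3}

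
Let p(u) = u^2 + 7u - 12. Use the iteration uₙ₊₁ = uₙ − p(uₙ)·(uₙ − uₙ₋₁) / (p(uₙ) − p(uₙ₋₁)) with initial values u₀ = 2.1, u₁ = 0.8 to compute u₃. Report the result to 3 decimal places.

p(2.1) = 7.11000, p(0.8) = -5.76000
u₂ = 0.80000 − (-5.76000)·(0.80000 − 2.10000) / (-5.76000 − 7.11000) = 0.80000 − (7.48800)/(-12.87000) = 1.38182
p(1.38182) = -0.41785
u₃ = 1.38182 − (-0.41785)·(1.38182 − 0.80000) / (-0.41785 − (-5.76000)) = 1.38182 − (-0.24311)/(5.34215) = 1.42733

1.427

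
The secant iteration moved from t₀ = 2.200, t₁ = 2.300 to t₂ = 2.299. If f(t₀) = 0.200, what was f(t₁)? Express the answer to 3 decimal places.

The secant line through (2.200, 0.200) and (2.300, f(t₁)) crosses zero at t₂ = 2.299.
So (2.200, 0.200), (2.300, f(t₁)), (2.299, 0) are collinear:
f(t₁) = 0.200 · (2.300 − 2.299) / (2.200 − 2.299) = 0.200 · (0.00100)/(-0.09900) = -0.00202

-0.002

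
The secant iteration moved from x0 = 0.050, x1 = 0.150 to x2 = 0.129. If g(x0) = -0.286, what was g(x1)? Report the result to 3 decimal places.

The secant line through (0.050, -0.286) and (0.150, g(x1)) crosses zero at x2 = 0.129.
So (0.050, -0.286), (0.150, g(x1)), (0.129, 0) are collinear:
g(x1) = -0.286 · (0.150 − 0.129) / (0.050 − 0.129) = -0.286 · (0.02100)/(-0.07900) = 0.07603

0.076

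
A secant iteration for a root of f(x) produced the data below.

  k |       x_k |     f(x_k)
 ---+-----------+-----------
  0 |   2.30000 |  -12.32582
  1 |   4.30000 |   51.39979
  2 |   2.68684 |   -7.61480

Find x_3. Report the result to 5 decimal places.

x_3 = 2.68684 − (-7.61480)·(2.68684 − 4.30000) / (-7.61480 − 51.39979)
   = 2.68684 − (12.2838908)/(-59.0145900) = 2.8949901

2.89499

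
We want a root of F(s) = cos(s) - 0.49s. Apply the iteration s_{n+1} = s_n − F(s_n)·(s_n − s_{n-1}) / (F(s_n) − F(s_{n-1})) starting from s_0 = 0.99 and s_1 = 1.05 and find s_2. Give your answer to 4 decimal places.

1.0374

F(0.99) = 0.063590, F(1.05) = -0.016929
s_2 = 1.050000 − (-0.016929)·(1.050000 − 0.990000) / (-0.016929 − 0.063590) = 1.050000 − (-0.001016)/(-0.080519) = 1.037385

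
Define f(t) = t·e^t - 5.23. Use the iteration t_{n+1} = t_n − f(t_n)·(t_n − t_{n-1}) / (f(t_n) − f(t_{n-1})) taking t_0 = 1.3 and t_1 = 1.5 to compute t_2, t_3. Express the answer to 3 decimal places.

1.347, 1.352

f(1.3) = -0.45991, f(1.5) = 1.49253
t_2 = 1.50000 − 1.49253·(1.50000 − 1.30000) / (1.49253 − (-0.45991)) = 1.50000 − (0.29851)/(1.95245) = 1.34711
f(1.34711) = -0.04861
t_3 = 1.34711 − (-0.04861)·(1.34711 − 1.50000) / (-0.04861 − 1.49253) = 1.34711 − (0.00743)/(-1.54114) = 1.35193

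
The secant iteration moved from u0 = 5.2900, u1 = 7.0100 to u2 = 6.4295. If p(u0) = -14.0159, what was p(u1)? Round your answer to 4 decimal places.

7.1402

The secant line through (5.2900, -14.0159) and (7.0100, p(u1)) crosses zero at u2 = 6.4295.
So (5.2900, -14.0159), (7.0100, p(u1)), (6.4295, 0) are collinear:
p(u1) = -14.0159 · (7.0100 − 6.4295) / (5.2900 − 6.4295) = -14.0159 · (0.580500)/(-1.139500) = 7.140175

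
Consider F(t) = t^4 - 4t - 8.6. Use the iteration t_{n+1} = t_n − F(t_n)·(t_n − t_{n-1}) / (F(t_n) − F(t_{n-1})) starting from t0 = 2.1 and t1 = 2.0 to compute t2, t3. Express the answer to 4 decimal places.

F(2.1) = 2.448100, F(2.0) = -0.600000
t2 = 2.000000 − (-0.600000)·(2.000000 − 2.100000) / (-0.600000 − 2.448100) = 2.000000 − (0.060000)/(-3.048100) = 2.019684
F(2.019684) = -0.039476
t3 = 2.019684 − (-0.039476)·(2.019684 − 2.000000) / (-0.039476 − (-0.600000)) = 2.019684 − (-0.000777)/(0.560524) = 2.021071

2.0197, 2.0211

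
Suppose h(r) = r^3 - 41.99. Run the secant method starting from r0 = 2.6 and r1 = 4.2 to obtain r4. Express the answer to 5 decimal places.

h(2.6) = -24.4140000, h(4.2) = 32.0980000
r2 = 4.2000000 − 32.0980000·(4.2000000 − 2.6000000) / (32.0980000 − (-24.4140000)) = 4.2000000 − (51.3568000)/(56.5120000) = 3.2912231
h(3.2912231) = -6.3389793
r3 = 3.2912231 − (-6.3389793)·(3.2912231 − 4.2000000) / (-6.3389793 − 32.0980000) = 3.2912231 − (5.7607179)/(-38.4369793) = 3.4410975
h(3.4410975) = -1.2434425
r4 = 3.4410975 − (-1.2434425)·(3.4410975 − 3.2912231) / (-1.2434425 − (-6.3389793)) = 3.4410975 − (-0.1863602)/(5.0955367) = 3.4776707

3.47767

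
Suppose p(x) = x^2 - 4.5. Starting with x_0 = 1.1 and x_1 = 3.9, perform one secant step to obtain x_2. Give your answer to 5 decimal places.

1.75800

p(1.1) = -3.2900000, p(3.9) = 10.7100000
x_2 = 3.9000000 − 10.7100000·(3.9000000 − 1.1000000) / (10.7100000 − (-3.2900000)) = 3.9000000 − (29.9880000)/(14.0000000) = 1.7580000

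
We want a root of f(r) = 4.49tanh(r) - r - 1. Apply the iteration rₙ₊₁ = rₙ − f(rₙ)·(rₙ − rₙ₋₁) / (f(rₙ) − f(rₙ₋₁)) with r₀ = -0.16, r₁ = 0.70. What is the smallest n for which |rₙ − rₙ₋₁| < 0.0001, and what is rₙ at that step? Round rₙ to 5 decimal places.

f(-0.16) = -1.5523318, f(0.70) = 1.0136113
r₂ = 0.7000000 − 1.0136113·(0.8600000)/(2.5659431) = 0.3602786;  |Δ| = 0.3397214
f(0.3602786) = 0.1908342
r₃ = 0.3602786 − 0.1908342·(-0.3397214)/(-0.8227771) = 0.2814839;  |Δ| = 0.0787947
f(0.2814839) = -0.0499760
r₄ = 0.2814839 − (-0.0499760)·(-0.0787947)/(-0.2408102) = 0.2978364;  |Δ| = 0.0163525
f(0.2978364) = 0.0012615
r₅ = 0.2978364 − 0.0012615·(0.0163525)/(0.0512375) = 0.2974338;  |Δ| = 0.0004026
f(0.2974338) = 0.0000075
r₆ = 0.2974338 − 0.0000075·(-0.0004026)/(-0.0012540) = 0.2974314;  |Δ| = 0.0000024
|r₆ − r₅| = 0.0000024 < 0.0001

n = 6, rₙ = 0.29743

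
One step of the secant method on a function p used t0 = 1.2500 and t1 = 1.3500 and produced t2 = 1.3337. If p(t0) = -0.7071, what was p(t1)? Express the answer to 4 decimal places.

0.1377

The secant line through (1.2500, -0.7071) and (1.3500, p(t1)) crosses zero at t2 = 1.3337.
So (1.2500, -0.7071), (1.3500, p(t1)), (1.3337, 0) are collinear:
p(t1) = -0.7071 · (1.3500 − 1.3337) / (1.2500 − 1.3337) = -0.7071 · (0.016300)/(-0.083700) = 0.137703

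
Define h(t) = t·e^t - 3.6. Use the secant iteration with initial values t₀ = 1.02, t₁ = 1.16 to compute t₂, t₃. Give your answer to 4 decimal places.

h(1.02) = -0.771341, h(1.16) = 0.100323
t₂ = 1.160000 − 0.100323·(1.160000 − 1.020000) / (0.100323 − (-0.771341)) = 1.160000 − (0.014045)/(0.871664) = 1.143887
h(1.143887) = -0.009401
t₃ = 1.143887 − (-0.009401)·(1.143887 − 1.160000) / (-0.009401 − 0.100323) = 1.143887 − (0.000151)/(-0.109724) = 1.145268

1.1439, 1.1453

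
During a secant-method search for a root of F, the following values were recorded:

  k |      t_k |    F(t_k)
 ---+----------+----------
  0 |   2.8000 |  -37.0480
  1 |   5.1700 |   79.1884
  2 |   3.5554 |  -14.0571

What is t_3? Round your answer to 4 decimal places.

t_3 = 3.5554 − (-14.0571)·(3.5554 − 5.1700) / (-14.0571 − 79.1884)
   = 3.5554 − (22.696594)/(-93.245500) = 3.798807

3.7988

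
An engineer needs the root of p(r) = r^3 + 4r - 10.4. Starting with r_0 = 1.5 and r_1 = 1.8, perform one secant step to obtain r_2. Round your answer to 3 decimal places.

p(1.5) = -1.02500, p(1.8) = 2.63200
r_2 = 1.80000 − 2.63200·(1.80000 − 1.50000) / (2.63200 − (-1.02500)) = 1.80000 − (0.78960)/(3.65700) = 1.58409

1.584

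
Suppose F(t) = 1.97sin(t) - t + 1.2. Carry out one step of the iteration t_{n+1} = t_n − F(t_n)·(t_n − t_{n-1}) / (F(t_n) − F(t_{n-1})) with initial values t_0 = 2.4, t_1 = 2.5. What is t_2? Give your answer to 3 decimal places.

F(2.4) = 0.13066, F(2.5) = -0.12101
t_2 = 2.50000 − (-0.12101)·(2.50000 − 2.40000) / (-0.12101 − 0.13066) = 2.50000 − (-0.01210)/(-0.25167) = 2.45192

2.452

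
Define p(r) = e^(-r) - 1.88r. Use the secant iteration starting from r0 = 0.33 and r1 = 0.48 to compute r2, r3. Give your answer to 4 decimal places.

p(0.33) = 0.098524, p(0.48) = -0.283617
r2 = 0.480000 − (-0.283617)·(0.480000 − 0.330000) / (-0.283617 − 0.098524) = 0.480000 − (-0.042542)/(-0.382140) = 0.368673
p(0.368673) = -0.001454
r3 = 0.368673 − (-0.001454)·(0.368673 − 0.480000) / (-0.001454 − (-0.283617)) = 0.368673 − (0.000162)/(0.282163) = 0.368099

0.3687, 0.3681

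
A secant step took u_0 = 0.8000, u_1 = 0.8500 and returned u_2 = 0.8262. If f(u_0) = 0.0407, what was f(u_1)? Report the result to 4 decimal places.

The secant line through (0.8000, 0.0407) and (0.8500, f(u_1)) crosses zero at u_2 = 0.8262.
So (0.8000, 0.0407), (0.8500, f(u_1)), (0.8262, 0) are collinear:
f(u_1) = 0.0407 · (0.8500 − 0.8262) / (0.8000 − 0.8262) = 0.0407 · (0.023800)/(-0.026200) = -0.036972

-0.0370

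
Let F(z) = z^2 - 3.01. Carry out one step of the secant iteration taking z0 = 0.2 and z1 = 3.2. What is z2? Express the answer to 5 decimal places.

F(0.2) = -2.9700000, F(3.2) = 7.2300000
z2 = 3.2000000 − 7.2300000·(3.2000000 − 0.2000000) / (7.2300000 − (-2.9700000)) = 3.2000000 − (21.6900000)/(10.2000000) = 1.0735294

1.07353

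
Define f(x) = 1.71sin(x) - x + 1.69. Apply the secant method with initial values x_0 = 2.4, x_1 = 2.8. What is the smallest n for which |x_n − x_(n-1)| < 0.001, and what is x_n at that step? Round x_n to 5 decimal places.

n = 4, x_n = 2.58842

f(2.4) = 0.4450420, f(2.8) = -0.5371703
x_2 = 2.8000000 − (-0.5371703)·(0.4000000)/(-0.9822123) = 2.5812407;  |Δ| = 0.2187593
f(2.5812407) = 0.0175976
x_3 = 2.5812407 − 0.0175976·(-0.2187593)/(0.5547679) = 2.5881799;  |Δ| = 0.0069392
f(2.5881799) = 0.0005853
x_4 = 2.5881799 − 0.0005853·(0.0069392)/(-0.0170123) = 2.5884186;  |Δ| = 0.0002387
|x_4 − x_3| = 0.0002387 < 0.001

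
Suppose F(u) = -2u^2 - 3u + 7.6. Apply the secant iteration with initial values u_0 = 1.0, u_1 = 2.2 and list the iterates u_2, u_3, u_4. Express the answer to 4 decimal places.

1.2766, 1.3279, 1.3388

F(1.0) = 2.600000, F(2.2) = -8.680000
u_2 = 2.200000 − (-8.680000)·(2.200000 − 1.000000) / (-8.680000 − 2.600000) = 2.200000 − (-10.416000)/(-11.280000) = 1.276596
F(1.276596) = 0.510819
u_3 = 1.276596 − 0.510819·(1.276596 − 2.200000) / (0.510819 − (-8.680000)) = 1.276596 − (-0.471693)/(9.190819) = 1.327918
F(1.327918) = 0.089514
u_4 = 1.327918 − 0.089514·(1.327918 − 1.276596) / (0.089514 − 0.510819) = 1.327918 − (0.004594)/(-0.421305) = 1.338822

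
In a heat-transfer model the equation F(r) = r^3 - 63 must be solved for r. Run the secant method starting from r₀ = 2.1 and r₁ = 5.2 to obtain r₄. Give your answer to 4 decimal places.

F(2.1) = -53.739000, F(5.2) = 77.608000
r₂ = 5.200000 − 77.608000·(5.200000 − 2.100000) / (77.608000 − (-53.739000)) = 5.200000 − (240.584800)/(131.347000) = 3.368327
F(3.368327) = -24.784231
r₃ = 3.368327 − (-24.784231)·(3.368327 − 5.200000) / (-24.784231 − 77.608000) = 3.368327 − (45.396616)/(-102.392231) = 3.811687
F(3.811687) = -7.620178
r₄ = 3.811687 − (-7.620178)·(3.811687 − 3.368327) / (-7.620178 − (-24.784231)) = 3.811687 − (-3.378482)/(17.164053) = 4.008521

4.0085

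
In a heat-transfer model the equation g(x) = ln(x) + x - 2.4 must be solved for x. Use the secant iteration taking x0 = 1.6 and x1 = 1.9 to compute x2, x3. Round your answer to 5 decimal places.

g(1.6) = -0.3299964, g(1.9) = 0.1418539
x2 = 1.9000000 − 0.1418539·(1.9000000 − 1.6000000) / (0.1418539 − (-0.3299964)) = 1.9000000 − (0.0425562)/(0.4718503) = 1.8098100
g(1.8098100) = 0.0030319
x3 = 1.8098100 − 0.0030319·(1.8098100 − 1.9000000) / (0.0030319 − 0.1418539) = 1.8098100 − (-0.0002734)/(-0.1388220) = 1.8078403

1.80981, 1.80784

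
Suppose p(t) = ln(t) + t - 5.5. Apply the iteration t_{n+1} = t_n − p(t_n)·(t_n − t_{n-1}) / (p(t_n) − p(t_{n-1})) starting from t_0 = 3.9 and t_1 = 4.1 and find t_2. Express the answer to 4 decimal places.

4.0912

p(3.9) = -0.239023, p(4.1) = 0.010987
t_2 = 4.100000 − 0.010987·(4.100000 − 3.900000) / (0.010987 − (-0.239023)) = 4.100000 − (0.002197)/(0.250010) = 4.091211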